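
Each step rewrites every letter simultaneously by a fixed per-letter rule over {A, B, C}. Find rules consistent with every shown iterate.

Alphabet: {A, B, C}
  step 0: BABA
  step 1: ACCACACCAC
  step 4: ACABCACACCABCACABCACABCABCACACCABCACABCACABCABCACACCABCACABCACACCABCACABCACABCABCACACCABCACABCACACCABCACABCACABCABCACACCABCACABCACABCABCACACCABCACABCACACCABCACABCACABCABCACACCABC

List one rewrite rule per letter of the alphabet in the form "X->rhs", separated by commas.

A->AC, B->ACC, C->ABC

  step 0 ⇒ step 1: BABA ⇒ ACC·AC·ACC·AC
    A ↦ AC
    B ↦ ACC
    C ↦ ABC  (constrained at step 1)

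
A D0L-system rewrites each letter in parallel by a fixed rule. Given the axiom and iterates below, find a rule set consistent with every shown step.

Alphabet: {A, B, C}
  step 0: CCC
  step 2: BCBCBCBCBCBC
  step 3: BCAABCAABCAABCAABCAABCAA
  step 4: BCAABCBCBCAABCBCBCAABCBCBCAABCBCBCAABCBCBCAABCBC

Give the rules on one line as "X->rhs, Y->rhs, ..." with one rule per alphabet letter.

A->BC, B->BC, C->AA

  step 3 ⇒ step 4: BCAABCAABCAABCAABCAABCAA ⇒ BC·AA·BC·BC·BC·AA·BC·BC·BC·AA·BC·BC·BC·AA·BC·BC·BC·AA·BC·BC·BC·AA·BC·BC
    A ↦ BC
    B ↦ BC
    C ↦ AA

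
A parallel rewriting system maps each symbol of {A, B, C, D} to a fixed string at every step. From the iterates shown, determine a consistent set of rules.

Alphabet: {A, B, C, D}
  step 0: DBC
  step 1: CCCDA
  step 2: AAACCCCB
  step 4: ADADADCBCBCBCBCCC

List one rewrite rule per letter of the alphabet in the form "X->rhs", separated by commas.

  step 1 ⇒ step 2: CCCDA ⇒ A·A·A·CCC·CB
    A ↦ CB
    C ↦ A
    D ↦ CCC
  step 0 ⇒ step 1: DBC ⇒ CCC·D·A
    B ↦ D

A->CB, B->D, C->A, D->CCC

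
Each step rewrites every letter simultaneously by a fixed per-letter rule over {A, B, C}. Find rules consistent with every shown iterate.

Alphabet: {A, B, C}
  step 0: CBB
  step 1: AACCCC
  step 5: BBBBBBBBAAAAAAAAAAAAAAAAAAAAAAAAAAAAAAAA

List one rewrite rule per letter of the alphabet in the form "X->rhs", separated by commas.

A->B, B->CC, C->AA

  step 0 ⇒ step 1: CBB ⇒ AA·CC·CC
    B ↦ CC
    C ↦ AA
    A ↦ B  (constrained at step 1)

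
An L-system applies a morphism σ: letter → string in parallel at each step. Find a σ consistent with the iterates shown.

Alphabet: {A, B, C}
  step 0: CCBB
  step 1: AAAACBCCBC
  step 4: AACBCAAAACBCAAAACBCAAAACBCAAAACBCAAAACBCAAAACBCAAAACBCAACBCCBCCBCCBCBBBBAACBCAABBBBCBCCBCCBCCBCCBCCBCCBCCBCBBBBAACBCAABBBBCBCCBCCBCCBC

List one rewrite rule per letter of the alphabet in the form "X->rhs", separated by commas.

  step 0 ⇒ step 1: CCBB ⇒ AA·AA·CBC·CBC
    B ↦ CBC
    C ↦ AA
    A ↦ BB  (constrained at step 1)

A->BB, B->CBC, C->AA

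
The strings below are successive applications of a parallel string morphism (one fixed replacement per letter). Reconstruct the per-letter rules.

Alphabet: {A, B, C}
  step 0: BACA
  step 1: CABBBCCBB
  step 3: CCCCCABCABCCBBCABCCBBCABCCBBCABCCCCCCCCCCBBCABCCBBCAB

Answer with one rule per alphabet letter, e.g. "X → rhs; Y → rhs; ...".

A->BB, B->CAB, C->CC

  step 0 ⇒ step 1: BACA ⇒ CAB·BB·CC·BB
    A ↦ BB
    B ↦ CAB
    C ↦ CC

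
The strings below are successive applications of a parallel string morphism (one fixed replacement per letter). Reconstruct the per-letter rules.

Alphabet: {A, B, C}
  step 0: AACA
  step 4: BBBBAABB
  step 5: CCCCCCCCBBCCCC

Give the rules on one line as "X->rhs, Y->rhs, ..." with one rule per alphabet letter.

A->B, B->CC, C->A

  step 4 ⇒ step 5: BBBBAABB ⇒ CC·CC·CC·CC·B·B·CC·CC
    A ↦ B
    B ↦ CC
    C ↦ A  (constrained at step 0)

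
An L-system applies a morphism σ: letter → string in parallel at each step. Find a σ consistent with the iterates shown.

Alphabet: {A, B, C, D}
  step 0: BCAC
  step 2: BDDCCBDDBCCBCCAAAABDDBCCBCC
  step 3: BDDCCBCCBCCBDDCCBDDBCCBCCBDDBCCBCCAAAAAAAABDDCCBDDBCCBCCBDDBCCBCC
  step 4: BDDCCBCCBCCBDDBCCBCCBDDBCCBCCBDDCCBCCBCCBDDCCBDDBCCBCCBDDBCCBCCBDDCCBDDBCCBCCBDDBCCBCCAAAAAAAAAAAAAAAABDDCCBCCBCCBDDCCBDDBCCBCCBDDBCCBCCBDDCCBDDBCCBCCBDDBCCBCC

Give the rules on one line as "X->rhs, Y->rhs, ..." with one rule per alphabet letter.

  step 3 ⇒ step 4: BDDCCBCCBCCBDDCCBDDBCCBCCBDDBCCBCCAAAAAAAABDDCCBDDBCCBCCBDDBCCBCC ⇒ BDD·C·C·BCC·BCC·BDD·BCC·BCC·BDD·BCC·BCC·BDD·C·C·BCC·BCC·BDD·C·C·BDD·BCC·BCC·BDD·BCC·BCC·BDD·C·C·BDD·BCC·BCC·BDD·BCC·BCC·AA·AA·AA·AA·AA·AA·AA·AA·BDD·C·C·BCC·BCC·BDD·C·C·BDD·BCC·BCC·BDD·BCC·BCC·BDD·C·C·BDD·BCC·BCC·BDD·BCC·BCC
    A ↦ AA
    B ↦ BDD
    C ↦ BCC
    D ↦ C

A->AA, B->BDD, C->BCC, D->C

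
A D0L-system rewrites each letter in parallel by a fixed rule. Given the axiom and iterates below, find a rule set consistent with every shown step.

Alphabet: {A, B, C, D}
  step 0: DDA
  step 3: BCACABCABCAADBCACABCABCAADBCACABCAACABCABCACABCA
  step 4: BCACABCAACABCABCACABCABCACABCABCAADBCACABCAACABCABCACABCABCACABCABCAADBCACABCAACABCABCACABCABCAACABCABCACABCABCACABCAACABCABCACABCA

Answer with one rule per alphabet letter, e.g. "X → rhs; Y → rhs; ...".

  step 3 ⇒ step 4: BCACABCABCAADBCACABCABCAADBCACABCAACABCABCACABCA ⇒ BC·ACA·BCA·ACA·BCA·BC·ACA·BCA·BC·ACA·BCA·BCA·AD·BC·ACA·BCA·ACA·BCA·BC·ACA·BCA·BC·ACA·BCA·BCA·AD·BC·ACA·BCA·ACA·BCA·BC·ACA·BCA·BCA·ACA·BCA·BC·ACA·BCA·BC·ACA·BCA·ACA·BCA·BC·ACA·BCA
    A ↦ BCA
    B ↦ BC
    C ↦ ACA
    D ↦ AD

A->BCA, B->BC, C->ACA, D->AD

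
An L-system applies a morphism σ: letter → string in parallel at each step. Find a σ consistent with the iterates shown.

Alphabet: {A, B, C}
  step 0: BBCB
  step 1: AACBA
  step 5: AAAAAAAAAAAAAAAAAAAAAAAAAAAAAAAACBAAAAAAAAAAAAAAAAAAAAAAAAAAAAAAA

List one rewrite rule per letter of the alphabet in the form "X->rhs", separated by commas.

A->AA, B->A, C->CB

  step 0 ⇒ step 1: BBCB ⇒ A·A·CB·A
    B ↦ A
    C ↦ CB
    A ↦ AA  (constrained at step 1)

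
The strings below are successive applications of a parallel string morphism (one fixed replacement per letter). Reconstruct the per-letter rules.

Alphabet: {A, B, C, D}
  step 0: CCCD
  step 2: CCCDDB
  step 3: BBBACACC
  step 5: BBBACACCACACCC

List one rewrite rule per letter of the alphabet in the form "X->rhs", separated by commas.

  step 2 ⇒ step 3: CCCDDB ⇒ B·B·B·AC·AC·C
    B ↦ C
    C ↦ B
    D ↦ AC
    A ↦ DD  (constrained at step 3)

A->DD, B->C, C->B, D->AC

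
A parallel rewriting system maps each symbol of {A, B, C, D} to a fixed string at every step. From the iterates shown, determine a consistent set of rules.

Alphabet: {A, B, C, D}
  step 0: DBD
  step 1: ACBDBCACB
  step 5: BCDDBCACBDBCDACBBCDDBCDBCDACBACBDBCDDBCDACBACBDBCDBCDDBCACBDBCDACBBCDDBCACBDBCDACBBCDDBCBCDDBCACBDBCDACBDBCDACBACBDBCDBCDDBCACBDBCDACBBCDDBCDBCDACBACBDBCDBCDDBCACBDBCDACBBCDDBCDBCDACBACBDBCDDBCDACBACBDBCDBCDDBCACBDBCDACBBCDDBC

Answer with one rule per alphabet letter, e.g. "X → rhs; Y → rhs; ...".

  step 0 ⇒ step 1: DBD ⇒ ACB·DBC·ACB
    B ↦ DBC
    D ↦ ACB
    A ↦ BC  (constrained at step 1)
    C ↦ D  (constrained at step 1)

A->BC, B->DBC, C->D, D->ACB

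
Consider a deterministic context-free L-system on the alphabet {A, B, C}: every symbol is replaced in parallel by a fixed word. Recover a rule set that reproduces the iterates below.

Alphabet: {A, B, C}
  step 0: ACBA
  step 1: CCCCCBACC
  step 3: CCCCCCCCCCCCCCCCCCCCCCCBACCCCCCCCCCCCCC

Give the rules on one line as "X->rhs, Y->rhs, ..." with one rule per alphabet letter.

  step 0 ⇒ step 1: ACBA ⇒ CC·CC·CBA·CC
    A ↦ CC
    B ↦ CBA
    C ↦ CC

A->CC, B->CBA, C->CC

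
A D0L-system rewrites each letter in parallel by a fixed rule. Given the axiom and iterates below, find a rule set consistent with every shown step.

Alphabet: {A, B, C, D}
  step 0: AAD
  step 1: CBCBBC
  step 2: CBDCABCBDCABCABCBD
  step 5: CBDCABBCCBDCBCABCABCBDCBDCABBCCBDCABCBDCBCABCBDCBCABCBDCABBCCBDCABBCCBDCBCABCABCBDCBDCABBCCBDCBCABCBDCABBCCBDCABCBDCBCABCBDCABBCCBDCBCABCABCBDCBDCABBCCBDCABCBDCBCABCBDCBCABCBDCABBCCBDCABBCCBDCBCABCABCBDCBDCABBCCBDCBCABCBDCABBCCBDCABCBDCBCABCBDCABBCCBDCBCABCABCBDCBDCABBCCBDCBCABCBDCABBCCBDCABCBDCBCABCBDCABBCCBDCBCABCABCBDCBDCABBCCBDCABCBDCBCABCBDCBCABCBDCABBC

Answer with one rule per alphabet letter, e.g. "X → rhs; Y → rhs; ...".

  step 1 ⇒ step 2: CBCBBC ⇒ CBD·CAB·CBD·CAB·CAB·CBD
    B ↦ CAB
    C ↦ CBD
  step 0 ⇒ step 1: AAD ⇒ CB·CB·BC
    A ↦ CB
  step 0 ⇒ step 1: AAD ⇒ CB·CB·BC
    D ↦ BC

A->CB, B->CAB, C->CBD, D->BC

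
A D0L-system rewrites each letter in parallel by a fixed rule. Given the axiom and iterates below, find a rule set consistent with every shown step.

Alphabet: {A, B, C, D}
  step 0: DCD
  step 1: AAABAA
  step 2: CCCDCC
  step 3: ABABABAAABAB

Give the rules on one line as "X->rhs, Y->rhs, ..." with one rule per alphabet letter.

A->C, B->D, C->AB, D->AA

  step 2 ⇒ step 3: CCCDCC ⇒ AB·AB·AB·AA·AB·AB
    C ↦ AB
    D ↦ AA
  step 1 ⇒ step 2: AAABAA ⇒ C·C·C·D·C·C
    A ↦ C
  step 1 ⇒ step 2: AAABAA ⇒ C·C·C·D·C·C
    B ↦ D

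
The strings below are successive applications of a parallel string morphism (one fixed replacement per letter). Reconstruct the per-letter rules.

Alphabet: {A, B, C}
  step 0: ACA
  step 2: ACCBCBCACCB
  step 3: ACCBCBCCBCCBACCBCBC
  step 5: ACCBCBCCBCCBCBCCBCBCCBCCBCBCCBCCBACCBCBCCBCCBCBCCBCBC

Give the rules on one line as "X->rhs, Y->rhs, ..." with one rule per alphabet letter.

A->AC, B->C, C->CB

  step 2 ⇒ step 3: ACCBCBCACCB ⇒ AC·CB·CB·C·CB·C·CB·AC·CB·CB·C
    A ↦ AC
    B ↦ C
    C ↦ CB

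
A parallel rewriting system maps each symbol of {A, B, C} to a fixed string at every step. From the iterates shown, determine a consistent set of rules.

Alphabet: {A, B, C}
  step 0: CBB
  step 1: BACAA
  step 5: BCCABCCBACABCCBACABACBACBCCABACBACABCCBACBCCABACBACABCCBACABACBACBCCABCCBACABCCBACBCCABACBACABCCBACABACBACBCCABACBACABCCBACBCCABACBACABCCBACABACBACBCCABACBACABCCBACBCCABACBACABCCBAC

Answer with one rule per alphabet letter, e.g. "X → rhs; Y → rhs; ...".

  step 0 ⇒ step 1: CBB ⇒ BAC·A·A
    B ↦ A
    C ↦ BAC
    A ↦ BCC  (constrained at step 1)

A->BCC, B->A, C->BAC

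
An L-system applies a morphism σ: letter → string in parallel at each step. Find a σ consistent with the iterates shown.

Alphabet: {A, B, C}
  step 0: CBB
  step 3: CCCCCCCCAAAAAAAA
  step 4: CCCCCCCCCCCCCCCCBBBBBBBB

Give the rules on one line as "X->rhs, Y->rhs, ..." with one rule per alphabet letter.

  step 3 ⇒ step 4: CCCCCCCCAAAAAAAA ⇒ CC·CC·CC·CC·CC·CC·CC·CC·B·B·B·B·B·B·B·B
    A ↦ B
    C ↦ CC
    B ↦ AA  (constrained at step 0)

A->B, B->AA, C->CC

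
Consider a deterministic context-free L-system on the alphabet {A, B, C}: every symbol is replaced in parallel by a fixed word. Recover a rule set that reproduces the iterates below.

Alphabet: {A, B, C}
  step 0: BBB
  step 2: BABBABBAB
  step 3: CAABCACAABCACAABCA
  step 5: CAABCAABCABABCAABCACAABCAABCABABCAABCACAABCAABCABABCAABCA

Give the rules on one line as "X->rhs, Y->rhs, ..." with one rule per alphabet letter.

  step 2 ⇒ step 3: BABBABBAB ⇒ CA·AB·CA·CA·AB·CA·CA·AB·CA
    A ↦ AB
    B ↦ CA
    C ↦ B  (constrained at step 3)

A->AB, B->CA, C->B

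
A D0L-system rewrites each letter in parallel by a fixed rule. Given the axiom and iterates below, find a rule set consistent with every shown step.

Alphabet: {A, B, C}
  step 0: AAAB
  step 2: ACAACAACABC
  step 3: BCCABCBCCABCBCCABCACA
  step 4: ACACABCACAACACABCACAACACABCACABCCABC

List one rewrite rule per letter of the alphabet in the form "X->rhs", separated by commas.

  step 3 ⇒ step 4: BCCABCBCCABCBCCABCACA ⇒ A·CA·CA·BC·A·CA·A·CA·CA·BC·A·CA·A·CA·CA·BC·A·CA·BC·CA·BC
    A ↦ BC
    B ↦ A
    C ↦ CA

A->BC, B->A, C->CA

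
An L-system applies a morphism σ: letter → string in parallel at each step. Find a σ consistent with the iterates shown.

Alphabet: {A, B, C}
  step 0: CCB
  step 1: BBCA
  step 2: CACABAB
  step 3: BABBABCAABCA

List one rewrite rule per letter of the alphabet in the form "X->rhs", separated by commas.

  step 2 ⇒ step 3: CACABAB ⇒ B·AB·B·AB·CA·AB·CA
    A ↦ AB
    B ↦ CA
    C ↦ B

A->AB, B->CA, C->B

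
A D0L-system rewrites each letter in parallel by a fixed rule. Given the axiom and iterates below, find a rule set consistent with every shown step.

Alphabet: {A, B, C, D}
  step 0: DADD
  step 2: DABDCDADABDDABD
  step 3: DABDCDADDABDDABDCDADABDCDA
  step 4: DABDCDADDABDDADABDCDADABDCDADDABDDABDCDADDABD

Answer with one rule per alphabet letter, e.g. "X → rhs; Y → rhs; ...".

  step 3 ⇒ step 4: DABDCDADDABDDABDCDADABDCDA ⇒ DA·BD·C·DA·D·DA·BD·DA·DA·BD·C·DA·DA·BD·C·DA·D·DA·BD·DA·BD·C·DA·D·DA·BD
    A ↦ BD
    B ↦ C
    C ↦ D
    D ↦ DA

A->BD, B->C, C->D, D->DA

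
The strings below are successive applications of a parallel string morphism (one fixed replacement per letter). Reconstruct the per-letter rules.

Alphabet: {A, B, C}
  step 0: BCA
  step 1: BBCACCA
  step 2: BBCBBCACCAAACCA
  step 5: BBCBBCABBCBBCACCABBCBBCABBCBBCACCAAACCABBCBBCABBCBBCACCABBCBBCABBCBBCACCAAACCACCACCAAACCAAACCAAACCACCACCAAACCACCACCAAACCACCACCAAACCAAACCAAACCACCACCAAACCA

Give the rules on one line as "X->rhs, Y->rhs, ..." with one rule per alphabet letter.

  step 1 ⇒ step 2: BBCACCA ⇒ BBC·BBC·A·CCA·A·A·CCA
    A ↦ CCA
    B ↦ BBC
    C ↦ A

A->CCA, B->BBC, C->A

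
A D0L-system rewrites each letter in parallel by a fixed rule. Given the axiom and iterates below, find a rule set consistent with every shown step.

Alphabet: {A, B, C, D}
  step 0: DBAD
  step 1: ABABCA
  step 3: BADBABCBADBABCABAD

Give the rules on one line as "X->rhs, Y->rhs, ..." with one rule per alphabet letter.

A->BC, B->BA, C->D, D->A

  step 0 ⇒ step 1: DBAD ⇒ A·BA·BC·A
    A ↦ BC
    B ↦ BA
    D ↦ A
    C ↦ D  (constrained at step 1)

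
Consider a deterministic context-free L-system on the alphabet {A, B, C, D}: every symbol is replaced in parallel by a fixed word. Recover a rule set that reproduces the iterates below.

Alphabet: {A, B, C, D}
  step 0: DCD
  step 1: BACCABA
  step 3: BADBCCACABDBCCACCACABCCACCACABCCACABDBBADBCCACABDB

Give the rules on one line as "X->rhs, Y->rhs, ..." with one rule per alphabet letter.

A->CAB, B->DB, C->CCA, D->BA

  step 0 ⇒ step 1: DCD ⇒ BA·CCA·BA
    C ↦ CCA
    D ↦ BA
    A ↦ CAB  (constrained at step 1)
    B ↦ DB  (constrained at step 1)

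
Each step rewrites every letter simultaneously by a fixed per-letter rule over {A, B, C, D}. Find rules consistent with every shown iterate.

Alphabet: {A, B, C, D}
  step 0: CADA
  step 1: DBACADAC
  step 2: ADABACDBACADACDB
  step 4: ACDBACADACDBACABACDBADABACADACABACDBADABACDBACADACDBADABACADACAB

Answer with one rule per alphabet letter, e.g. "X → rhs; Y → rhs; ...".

  step 1 ⇒ step 2: DBACADAC ⇒ AD·AB·AC·DB·AC·AD·AC·DB
    A ↦ AC
    B ↦ AB
    C ↦ DB
    D ↦ AD

A->AC, B->AB, C->DB, D->AD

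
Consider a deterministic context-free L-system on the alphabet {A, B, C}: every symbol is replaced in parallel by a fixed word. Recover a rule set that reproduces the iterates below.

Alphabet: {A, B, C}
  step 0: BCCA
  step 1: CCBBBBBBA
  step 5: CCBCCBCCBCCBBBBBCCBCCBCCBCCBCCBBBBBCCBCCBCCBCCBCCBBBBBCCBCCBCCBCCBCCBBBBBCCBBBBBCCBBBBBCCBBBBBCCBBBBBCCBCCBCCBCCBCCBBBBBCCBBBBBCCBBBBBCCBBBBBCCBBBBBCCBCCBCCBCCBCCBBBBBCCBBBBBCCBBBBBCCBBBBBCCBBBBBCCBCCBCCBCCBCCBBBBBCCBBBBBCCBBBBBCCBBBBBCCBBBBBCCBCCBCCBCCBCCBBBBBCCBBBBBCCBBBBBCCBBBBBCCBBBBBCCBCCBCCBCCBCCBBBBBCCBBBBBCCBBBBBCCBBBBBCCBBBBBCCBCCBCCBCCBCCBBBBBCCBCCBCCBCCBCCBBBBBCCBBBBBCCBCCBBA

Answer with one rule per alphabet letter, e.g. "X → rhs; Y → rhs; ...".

A->BA, B->CCB, C->BB

  step 0 ⇒ step 1: BCCA ⇒ CCB·BB·BB·BA
    A ↦ BA
    B ↦ CCB
    C ↦ BB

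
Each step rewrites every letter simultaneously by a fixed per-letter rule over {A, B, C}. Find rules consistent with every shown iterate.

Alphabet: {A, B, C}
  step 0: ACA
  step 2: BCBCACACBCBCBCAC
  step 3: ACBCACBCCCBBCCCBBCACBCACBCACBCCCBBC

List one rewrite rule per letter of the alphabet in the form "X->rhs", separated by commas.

  step 2 ⇒ step 3: BCBCACACBCBCBCAC ⇒ AC·BC·AC·BC·CCB·BC·CCB·BC·AC·BC·AC·BC·AC·BC·CCB·BC
    A ↦ CCB
    B ↦ AC
    C ↦ BC

A->CCB, B->AC, C->BC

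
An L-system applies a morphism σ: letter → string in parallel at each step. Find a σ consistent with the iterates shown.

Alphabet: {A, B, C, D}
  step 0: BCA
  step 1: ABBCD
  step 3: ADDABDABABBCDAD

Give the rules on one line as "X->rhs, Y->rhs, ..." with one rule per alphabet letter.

A->D, B->AB, C->BC, D->AD

  step 0 ⇒ step 1: BCA ⇒ AB·BC·D
    A ↦ D
    B ↦ AB
    C ↦ BC
    D ↦ AD  (constrained at step 1)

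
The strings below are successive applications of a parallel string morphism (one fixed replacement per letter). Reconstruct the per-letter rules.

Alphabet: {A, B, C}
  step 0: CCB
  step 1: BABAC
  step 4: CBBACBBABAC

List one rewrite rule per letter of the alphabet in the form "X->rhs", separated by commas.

A->B, B->C, C->BA

  step 0 ⇒ step 1: CCB ⇒ BA·BA·C
    B ↦ C
    C ↦ BA
    A ↦ B  (constrained at step 1)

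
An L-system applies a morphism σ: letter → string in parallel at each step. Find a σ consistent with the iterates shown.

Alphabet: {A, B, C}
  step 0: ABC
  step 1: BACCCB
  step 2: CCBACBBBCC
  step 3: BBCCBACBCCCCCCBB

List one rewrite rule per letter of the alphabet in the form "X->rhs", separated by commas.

  step 2 ⇒ step 3: CCBACBBBCC ⇒ B·B·CC·BAC·B·CC·CC·CC·B·B
    A ↦ BAC
    B ↦ CC
    C ↦ B

A->BAC, B->CC, C->B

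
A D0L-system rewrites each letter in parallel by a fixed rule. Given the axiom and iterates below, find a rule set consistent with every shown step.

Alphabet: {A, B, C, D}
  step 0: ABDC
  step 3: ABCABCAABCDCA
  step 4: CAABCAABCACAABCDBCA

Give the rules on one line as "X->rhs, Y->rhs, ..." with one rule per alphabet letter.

A->CA, B->A, C->B, D->CD

  step 3 ⇒ step 4: ABCABCAABCDCA ⇒ CA·A·B·CA·A·B·CA·CA·A·B·CD·B·CA
    A ↦ CA
    B ↦ A
    C ↦ B
    D ↦ CD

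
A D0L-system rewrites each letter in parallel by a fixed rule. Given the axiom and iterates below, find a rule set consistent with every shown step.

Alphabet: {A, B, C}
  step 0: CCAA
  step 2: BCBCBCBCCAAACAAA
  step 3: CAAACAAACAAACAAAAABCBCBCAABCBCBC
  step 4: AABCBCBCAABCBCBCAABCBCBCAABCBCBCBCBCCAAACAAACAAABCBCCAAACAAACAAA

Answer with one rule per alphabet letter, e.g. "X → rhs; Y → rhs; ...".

  step 3 ⇒ step 4: CAAACAAACAAACAAAAABCBCBCAABCBCBC ⇒ AA·BC·BC·BC·AA·BC·BC·BC·AA·BC·BC·BC·AA·BC·BC·BC·BC·BC·CA·AA·CA·AA·CA·AA·BC·BC·CA·AA·CA·AA·CA·AA
    A ↦ BC
    B ↦ CA
    C ↦ AA

A->BC, B->CA, C->AA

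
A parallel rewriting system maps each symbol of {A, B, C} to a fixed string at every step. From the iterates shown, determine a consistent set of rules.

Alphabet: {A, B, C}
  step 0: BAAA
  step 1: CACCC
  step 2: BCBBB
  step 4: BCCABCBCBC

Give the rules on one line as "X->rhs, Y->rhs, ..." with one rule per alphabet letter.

  step 1 ⇒ step 2: CACCC ⇒ B·C·B·B·B
    A ↦ C
    C ↦ B
  step 0 ⇒ step 1: BAAA ⇒ CA·C·C·C
    B ↦ CA

A->C, B->CA, C->B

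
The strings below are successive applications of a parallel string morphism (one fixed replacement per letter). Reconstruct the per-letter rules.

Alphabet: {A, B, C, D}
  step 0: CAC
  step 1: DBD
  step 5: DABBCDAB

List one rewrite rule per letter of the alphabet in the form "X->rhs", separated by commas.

  step 0 ⇒ step 1: CAC ⇒ D·B·D
    A ↦ B
    C ↦ D
    B ↦ C  (constrained at step 1)
    D ↦ AB  (constrained at step 1)

A->B, B->C, C->D, D->AB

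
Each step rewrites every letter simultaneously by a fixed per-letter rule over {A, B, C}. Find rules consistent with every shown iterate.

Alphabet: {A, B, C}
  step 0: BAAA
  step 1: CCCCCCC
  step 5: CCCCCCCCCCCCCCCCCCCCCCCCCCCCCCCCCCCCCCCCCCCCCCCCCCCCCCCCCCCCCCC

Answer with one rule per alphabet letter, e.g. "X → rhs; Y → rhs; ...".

A->CC, B->C, C->BA

  step 0 ⇒ step 1: BAAA ⇒ C·CC·CC·CC
    A ↦ CC
    B ↦ C
    C ↦ BA  (constrained at step 1)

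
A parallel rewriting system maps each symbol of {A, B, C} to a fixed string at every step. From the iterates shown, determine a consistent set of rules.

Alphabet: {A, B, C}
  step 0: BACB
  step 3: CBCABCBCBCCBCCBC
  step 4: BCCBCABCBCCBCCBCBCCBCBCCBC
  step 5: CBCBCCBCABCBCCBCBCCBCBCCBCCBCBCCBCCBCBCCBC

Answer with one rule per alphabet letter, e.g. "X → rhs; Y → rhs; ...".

  step 4 ⇒ step 5: BCCBCABCBCCBCCBCBCCBCBCCBC ⇒ C·BC·BC·C·BC·AB·C·BC·C·BC·BC·C·BC·BC·C·BC·C·BC·BC·C·BC·C·BC·BC·C·BC
    A ↦ AB
    B ↦ C
    C ↦ BC

A->AB, B->C, C->BC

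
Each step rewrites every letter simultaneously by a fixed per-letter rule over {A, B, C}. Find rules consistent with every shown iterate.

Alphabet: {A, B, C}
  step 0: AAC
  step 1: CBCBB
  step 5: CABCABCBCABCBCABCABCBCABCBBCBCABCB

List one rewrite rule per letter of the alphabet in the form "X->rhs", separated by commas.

A->CB, B->CA, C->B

  step 0 ⇒ step 1: AAC ⇒ CB·CB·B
    A ↦ CB
    C ↦ B
    B ↦ CA  (constrained at step 1)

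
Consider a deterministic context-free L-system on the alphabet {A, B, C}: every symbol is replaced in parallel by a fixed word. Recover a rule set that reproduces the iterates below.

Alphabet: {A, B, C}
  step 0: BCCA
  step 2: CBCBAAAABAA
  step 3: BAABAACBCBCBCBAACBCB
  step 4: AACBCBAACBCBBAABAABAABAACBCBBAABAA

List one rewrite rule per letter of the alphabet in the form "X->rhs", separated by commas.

  step 3 ⇒ step 4: BAABAACBCBCBCBAACBCB ⇒ AA·CB·CB·AA·CB·CB·B·AA·B·AA·B·AA·B·AA·CB·CB·B·AA·B·AA
    A ↦ CB
    B ↦ AA
    C ↦ B

A->CB, B->AA, C->B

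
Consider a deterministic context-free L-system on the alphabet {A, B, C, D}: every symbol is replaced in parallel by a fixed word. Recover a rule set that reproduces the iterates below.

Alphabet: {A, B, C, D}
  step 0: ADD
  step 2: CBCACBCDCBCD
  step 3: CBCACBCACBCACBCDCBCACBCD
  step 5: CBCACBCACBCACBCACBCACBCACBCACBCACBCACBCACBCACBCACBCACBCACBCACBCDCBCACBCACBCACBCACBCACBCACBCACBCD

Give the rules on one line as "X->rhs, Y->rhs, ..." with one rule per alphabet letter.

A->CA, B->CA, C->CB, D->CD

  step 2 ⇒ step 3: CBCACBCDCBCD ⇒ CB·CA·CB·CA·CB·CA·CB·CD·CB·CA·CB·CD
    A ↦ CA
    B ↦ CA
    C ↦ CB
    D ↦ CD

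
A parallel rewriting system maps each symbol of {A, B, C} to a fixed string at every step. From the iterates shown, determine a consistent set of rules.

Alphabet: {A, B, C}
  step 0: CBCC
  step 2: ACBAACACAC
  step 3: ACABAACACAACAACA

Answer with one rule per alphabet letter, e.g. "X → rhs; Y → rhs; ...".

A->AC, B->BA, C->A

  step 2 ⇒ step 3: ACBAACACAC ⇒ AC·A·BA·AC·AC·A·AC·A·AC·A
    A ↦ AC
    B ↦ BA
    C ↦ A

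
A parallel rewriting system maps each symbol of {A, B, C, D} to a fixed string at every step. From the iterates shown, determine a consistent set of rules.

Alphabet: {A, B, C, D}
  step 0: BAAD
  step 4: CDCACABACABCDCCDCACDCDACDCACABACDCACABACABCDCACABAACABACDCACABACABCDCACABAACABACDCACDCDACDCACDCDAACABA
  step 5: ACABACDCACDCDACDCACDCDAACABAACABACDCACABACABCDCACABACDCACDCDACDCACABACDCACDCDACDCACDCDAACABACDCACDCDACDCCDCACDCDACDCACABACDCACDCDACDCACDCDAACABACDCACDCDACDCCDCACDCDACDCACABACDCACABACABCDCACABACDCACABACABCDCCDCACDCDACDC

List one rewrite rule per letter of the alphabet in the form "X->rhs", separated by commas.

  step 4 ⇒ step 5: CDCACABACABCDCCDCACDCDACDCACABACDCACABACABCDCACABAACABACDCACABACABCDCACABAACABACDCACDCDACDCACDCDAACABA ⇒ A·CAB·A·CDC·A·CDC·DA·CDC·A·CDC·DA·A·CAB·A·A·CAB·A·CDC·A·CAB·A·CAB·CDC·A·CAB·A·CDC·A·CDC·DA·CDC·A·CAB·A·CDC·A·CDC·DA·CDC·A·CDC·DA·A·CAB·A·CDC·A·CDC·DA·CDC·CDC·A·CDC·DA·CDC·A·CAB·A·CDC·A·CDC·DA·CDC·A·CDC·DA·A·CAB·A·CDC·A·CDC·DA·CDC·CDC·A·CDC·DA·CDC·A·CAB·A·CDC·A·CAB·A·CAB·CDC·A·CAB·A·CDC·A·CAB·A·CAB·CDC·CDC·A·CDC·DA·CDC
    A ↦ CDC
    B ↦ DA
    C ↦ A
    D ↦ CAB

A->CDC, B->DA, C->A, D->CAB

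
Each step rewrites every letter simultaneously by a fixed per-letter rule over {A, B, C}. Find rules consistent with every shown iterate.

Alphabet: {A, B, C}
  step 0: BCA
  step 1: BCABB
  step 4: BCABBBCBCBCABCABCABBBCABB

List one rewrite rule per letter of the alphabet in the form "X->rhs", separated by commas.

A->BB, B->BC, C->A

  step 0 ⇒ step 1: BCA ⇒ BC·A·BB
    A ↦ BB
    B ↦ BC
    C ↦ A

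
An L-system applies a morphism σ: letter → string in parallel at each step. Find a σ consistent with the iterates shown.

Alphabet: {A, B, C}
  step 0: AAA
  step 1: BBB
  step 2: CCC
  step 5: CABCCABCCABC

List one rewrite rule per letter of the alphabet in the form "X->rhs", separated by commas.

A->B, B->C, C->CA

  step 1 ⇒ step 2: BBB ⇒ C·C·C
    B ↦ C
  step 0 ⇒ step 1: AAA ⇒ B·B·B
    A ↦ B
    C ↦ CA  (constrained at step 2)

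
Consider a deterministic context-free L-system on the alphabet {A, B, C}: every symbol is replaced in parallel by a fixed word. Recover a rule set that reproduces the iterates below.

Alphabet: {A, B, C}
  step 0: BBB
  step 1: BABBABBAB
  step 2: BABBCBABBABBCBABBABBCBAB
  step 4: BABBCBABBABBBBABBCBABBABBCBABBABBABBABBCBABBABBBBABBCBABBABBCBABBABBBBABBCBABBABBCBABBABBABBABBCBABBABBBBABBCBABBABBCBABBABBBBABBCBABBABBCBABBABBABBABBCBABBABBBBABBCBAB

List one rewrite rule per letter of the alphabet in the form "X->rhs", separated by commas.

  step 1 ⇒ step 2: BABBABBAB ⇒ BAB·BC·BAB·BAB·BC·BAB·BAB·BC·BAB
    A ↦ BC
    B ↦ BAB
    C ↦ BB  (constrained at step 2)

A->BC, B->BAB, C->BB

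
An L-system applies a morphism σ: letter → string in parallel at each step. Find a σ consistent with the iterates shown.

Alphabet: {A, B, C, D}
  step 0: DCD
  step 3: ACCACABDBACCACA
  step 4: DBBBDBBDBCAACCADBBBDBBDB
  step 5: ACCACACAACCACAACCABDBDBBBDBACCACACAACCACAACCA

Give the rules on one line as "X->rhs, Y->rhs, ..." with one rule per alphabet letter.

A->DB, B->CA, C->B, D->AC

  step 4 ⇒ step 5: DBBBDBBDBCAACCADBBBDBBDB ⇒ AC·CA·CA·CA·AC·CA·CA·AC·CA·B·DB·DB·B·B·DB·AC·CA·CA·CA·AC·CA·CA·AC·CA
    A ↦ DB
    B ↦ CA
    C ↦ B
    D ↦ AC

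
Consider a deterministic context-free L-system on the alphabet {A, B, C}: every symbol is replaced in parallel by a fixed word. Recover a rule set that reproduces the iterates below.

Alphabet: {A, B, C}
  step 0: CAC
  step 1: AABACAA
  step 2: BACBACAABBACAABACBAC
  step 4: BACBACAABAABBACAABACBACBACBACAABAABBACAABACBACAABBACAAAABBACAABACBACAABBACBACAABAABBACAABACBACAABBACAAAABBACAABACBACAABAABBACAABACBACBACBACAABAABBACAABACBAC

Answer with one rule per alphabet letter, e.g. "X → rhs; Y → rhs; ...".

  step 1 ⇒ step 2: AABACAA ⇒ BAC·BAC·AAB·BAC·AA·BAC·BAC
    A ↦ BAC
    B ↦ AAB
    C ↦ AA

A->BAC, B->AAB, C->AA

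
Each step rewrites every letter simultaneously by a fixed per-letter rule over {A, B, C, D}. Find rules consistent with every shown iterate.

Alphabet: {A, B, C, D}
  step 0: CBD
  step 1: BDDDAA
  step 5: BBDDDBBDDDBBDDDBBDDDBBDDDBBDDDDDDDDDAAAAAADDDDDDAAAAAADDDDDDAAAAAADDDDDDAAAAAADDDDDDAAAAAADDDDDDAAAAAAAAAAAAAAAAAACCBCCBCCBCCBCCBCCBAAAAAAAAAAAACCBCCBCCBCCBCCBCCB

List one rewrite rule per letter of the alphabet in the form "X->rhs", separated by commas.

  step 0 ⇒ step 1: CBD ⇒ B·DDD·AA
    B ↦ DDD
    C ↦ B
    D ↦ AA
    A ↦ CCB  (constrained at step 1)

A->CCB, B->DDD, C->B, D->AA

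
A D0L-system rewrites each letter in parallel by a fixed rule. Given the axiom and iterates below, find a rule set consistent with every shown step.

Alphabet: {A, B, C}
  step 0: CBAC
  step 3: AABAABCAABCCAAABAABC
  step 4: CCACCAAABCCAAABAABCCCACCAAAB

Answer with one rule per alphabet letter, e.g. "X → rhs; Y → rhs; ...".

A->C, B->A, C->AAB

  step 3 ⇒ step 4: AABAABCAABCCAAABAABC ⇒ C·C·A·C·C·A·AAB·C·C·A·AAB·AAB·C·C·C·A·C·C·A·AAB
    A ↦ C
    B ↦ A
    C ↦ AAB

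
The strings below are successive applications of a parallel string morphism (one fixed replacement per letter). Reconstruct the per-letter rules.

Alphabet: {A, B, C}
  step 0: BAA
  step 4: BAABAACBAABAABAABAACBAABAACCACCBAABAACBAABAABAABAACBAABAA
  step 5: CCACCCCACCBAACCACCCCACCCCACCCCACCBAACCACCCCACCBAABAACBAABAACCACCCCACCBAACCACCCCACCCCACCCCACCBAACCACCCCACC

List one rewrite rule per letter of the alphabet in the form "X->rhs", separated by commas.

A->C, B->CCA, C->BAA

  step 4 ⇒ step 5: BAABAACBAABAABAABAACBAABAACCACCBAABAACBAABAABAABAACBAABAA ⇒ CCA·C·C·CCA·C·C·BAA·CCA·C·C·CCA·C·C·CCA·C·C·CCA·C·C·BAA·CCA·C·C·CCA·C·C·BAA·BAA·C·BAA·BAA·CCA·C·C·CCA·C·C·BAA·CCA·C·C·CCA·C·C·CCA·C·C·CCA·C·C·BAA·CCA·C·C·CCA·C·C
    A ↦ C
    B ↦ CCA
    C ↦ BAA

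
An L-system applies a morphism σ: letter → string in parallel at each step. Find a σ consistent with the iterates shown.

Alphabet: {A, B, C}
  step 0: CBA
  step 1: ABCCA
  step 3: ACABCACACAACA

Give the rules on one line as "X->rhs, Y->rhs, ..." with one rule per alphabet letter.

A->CA, B->BC, C->A

  step 0 ⇒ step 1: CBA ⇒ A·BC·CA
    A ↦ CA
    B ↦ BC
    C ↦ A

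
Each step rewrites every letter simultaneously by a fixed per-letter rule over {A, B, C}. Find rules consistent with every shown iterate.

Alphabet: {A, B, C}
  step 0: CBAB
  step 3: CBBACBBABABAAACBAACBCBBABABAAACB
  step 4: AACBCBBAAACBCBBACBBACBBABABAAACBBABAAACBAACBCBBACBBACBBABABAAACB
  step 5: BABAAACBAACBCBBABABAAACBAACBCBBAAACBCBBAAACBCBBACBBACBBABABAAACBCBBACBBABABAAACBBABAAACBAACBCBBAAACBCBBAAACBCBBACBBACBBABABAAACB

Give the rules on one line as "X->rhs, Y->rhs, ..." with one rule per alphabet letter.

A->BA, B->CB, C->AA

  step 4 ⇒ step 5: AACBCBBAAACBCBBACBBACBBABABAAACBBABAAACBAACBCBBACBBACBBABABAAACB ⇒ BA·BA·AA·CB·AA·CB·CB·BA·BA·BA·AA·CB·AA·CB·CB·BA·AA·CB·CB·BA·AA·CB·CB·BA·CB·BA·CB·BA·BA·BA·AA·CB·CB·BA·CB·BA·BA·BA·AA·CB·BA·BA·AA·CB·AA·CB·CB·BA·AA·CB·CB·BA·AA·CB·CB·BA·CB·BA·CB·BA·BA·BA·AA·CB
    A ↦ BA
    B ↦ CB
    C ↦ AA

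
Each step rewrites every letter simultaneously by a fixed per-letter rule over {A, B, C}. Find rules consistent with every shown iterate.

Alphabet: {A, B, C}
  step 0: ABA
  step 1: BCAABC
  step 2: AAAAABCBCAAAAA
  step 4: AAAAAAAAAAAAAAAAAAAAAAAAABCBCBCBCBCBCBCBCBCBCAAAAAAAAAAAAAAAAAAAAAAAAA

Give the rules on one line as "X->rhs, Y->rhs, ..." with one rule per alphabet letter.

A->BC, B->AA, C->AAA

  step 1 ⇒ step 2: BCAABC ⇒ AA·AAA·BC·BC·AA·AAA
    A ↦ BC
    B ↦ AA
    C ↦ AAA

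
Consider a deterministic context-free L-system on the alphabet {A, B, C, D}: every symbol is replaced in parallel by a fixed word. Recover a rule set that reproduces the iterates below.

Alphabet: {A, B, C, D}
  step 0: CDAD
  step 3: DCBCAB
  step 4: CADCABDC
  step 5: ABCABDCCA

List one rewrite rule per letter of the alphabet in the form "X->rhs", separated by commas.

A->B, B->DC, C->A, D->C

  step 4 ⇒ step 5: CADCABDC ⇒ A·B·C·A·B·DC·C·A
    A ↦ B
    B ↦ DC
    C ↦ A
    D ↦ C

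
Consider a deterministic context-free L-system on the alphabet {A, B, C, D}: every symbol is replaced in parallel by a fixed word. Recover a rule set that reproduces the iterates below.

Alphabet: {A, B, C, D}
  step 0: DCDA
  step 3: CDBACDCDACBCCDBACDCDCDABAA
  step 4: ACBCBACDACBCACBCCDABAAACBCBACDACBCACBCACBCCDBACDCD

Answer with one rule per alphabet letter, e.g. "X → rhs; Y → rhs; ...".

A->CD, B->BA, C->A, D->CBC

  step 3 ⇒ step 4: CDBACDCDACBCCDBACDCDCDABAA ⇒ A·CBC·BA·CD·A·CBC·A·CBC·CD·A·BA·A·A·CBC·BA·CD·A·CBC·A·CBC·A·CBC·CD·BA·CD·CD
    A ↦ CD
    B ↦ BA
    C ↦ A
    D ↦ CBC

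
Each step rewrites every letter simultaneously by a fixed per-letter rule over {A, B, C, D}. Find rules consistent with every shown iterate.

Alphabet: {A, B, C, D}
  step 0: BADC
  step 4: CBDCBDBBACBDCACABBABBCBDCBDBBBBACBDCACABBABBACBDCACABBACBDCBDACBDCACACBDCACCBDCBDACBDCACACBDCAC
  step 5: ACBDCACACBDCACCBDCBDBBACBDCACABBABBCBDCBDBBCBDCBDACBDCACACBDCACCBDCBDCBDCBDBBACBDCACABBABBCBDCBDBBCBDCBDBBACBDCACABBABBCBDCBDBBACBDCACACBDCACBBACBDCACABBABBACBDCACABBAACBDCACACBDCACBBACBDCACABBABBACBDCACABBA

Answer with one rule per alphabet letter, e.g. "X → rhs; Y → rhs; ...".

  step 4 ⇒ step 5: CBDCBDBBACBDCACABBABBCBDCBDBBBBACBDCACABBABBACBDCACABBACBDCBDACBDCACACBDCACCBDCBDACBDCACACBDCAC ⇒ A·CBD·CAC·A·CBD·CAC·CBD·CBD·BB·A·CBD·CAC·A·BB·A·BB·CBD·CBD·BB·CBD·CBD·A·CBD·CAC·A·CBD·CAC·CBD·CBD·CBD·CBD·BB·A·CBD·CAC·A·BB·A·BB·CBD·CBD·BB·CBD·CBD·BB·A·CBD·CAC·A·BB·A·BB·CBD·CBD·BB·A·CBD·CAC·A·CBD·CAC·BB·A·CBD·CAC·A·BB·A·BB·A·CBD·CAC·A·BB·A·A·CBD·CAC·A·CBD·CAC·BB·A·CBD·CAC·A·BB·A·BB·A·CBD·CAC·A·BB·A
    A ↦ BB
    B ↦ CBD
    C ↦ A
    D ↦ CAC

A->BB, B->CBD, C->A, D->CAC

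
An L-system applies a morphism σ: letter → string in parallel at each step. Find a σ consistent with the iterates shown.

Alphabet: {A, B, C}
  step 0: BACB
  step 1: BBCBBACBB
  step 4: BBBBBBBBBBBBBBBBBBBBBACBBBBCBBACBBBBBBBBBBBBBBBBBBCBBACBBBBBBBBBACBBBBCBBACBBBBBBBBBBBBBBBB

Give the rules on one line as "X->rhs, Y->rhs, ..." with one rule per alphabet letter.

A->CB, B->BB, C->BAC

  step 0 ⇒ step 1: BACB ⇒ BB·CB·BAC·BB
    A ↦ CB
    B ↦ BB
    C ↦ BAC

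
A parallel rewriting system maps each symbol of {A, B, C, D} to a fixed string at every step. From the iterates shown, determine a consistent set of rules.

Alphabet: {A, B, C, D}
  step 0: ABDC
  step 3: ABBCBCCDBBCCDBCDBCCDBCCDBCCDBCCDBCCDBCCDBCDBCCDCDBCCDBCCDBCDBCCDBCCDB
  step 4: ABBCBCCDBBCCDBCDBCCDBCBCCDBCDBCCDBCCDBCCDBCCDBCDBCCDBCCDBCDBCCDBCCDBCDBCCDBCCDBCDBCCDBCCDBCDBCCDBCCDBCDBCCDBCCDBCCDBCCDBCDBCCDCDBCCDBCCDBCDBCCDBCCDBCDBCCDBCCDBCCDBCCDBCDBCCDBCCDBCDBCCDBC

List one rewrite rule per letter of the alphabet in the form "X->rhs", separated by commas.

  step 3 ⇒ step 4: ABBCBCCDBBCCDBCDBCCDBCCDBCCDBCCDBCCDBCCDBCDBCCDCDBCCDBCCDBCDBCCDBCCDB ⇒ AB·BC·BC·CDB·BC·CDB·CDB·CCD·BC·BC·CDB·CDB·CCD·BC·CDB·CCD·BC·CDB·CDB·CCD·BC·CDB·CDB·CCD·BC·CDB·CDB·CCD·BC·CDB·CDB·CCD·BC·CDB·CDB·CCD·BC·CDB·CDB·CCD·BC·CDB·CCD·BC·CDB·CDB·CCD·CDB·CCD·BC·CDB·CDB·CCD·BC·CDB·CDB·CCD·BC·CDB·CCD·BC·CDB·CDB·CCD·BC·CDB·CDB·CCD·BC
    A ↦ AB
    B ↦ BC
    C ↦ CDB
    D ↦ CCD

A->AB, B->BC, C->CDB, D->CCD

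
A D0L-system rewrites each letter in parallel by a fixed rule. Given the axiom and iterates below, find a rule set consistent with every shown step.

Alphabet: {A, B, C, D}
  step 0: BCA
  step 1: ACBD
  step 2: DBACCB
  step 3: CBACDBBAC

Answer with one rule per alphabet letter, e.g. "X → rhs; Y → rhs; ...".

  step 2 ⇒ step 3: DBACCB ⇒ CB·AC·D·B·B·AC
    A ↦ D
    B ↦ AC
    C ↦ B
    D ↦ CB

A->D, B->AC, C->B, D->CB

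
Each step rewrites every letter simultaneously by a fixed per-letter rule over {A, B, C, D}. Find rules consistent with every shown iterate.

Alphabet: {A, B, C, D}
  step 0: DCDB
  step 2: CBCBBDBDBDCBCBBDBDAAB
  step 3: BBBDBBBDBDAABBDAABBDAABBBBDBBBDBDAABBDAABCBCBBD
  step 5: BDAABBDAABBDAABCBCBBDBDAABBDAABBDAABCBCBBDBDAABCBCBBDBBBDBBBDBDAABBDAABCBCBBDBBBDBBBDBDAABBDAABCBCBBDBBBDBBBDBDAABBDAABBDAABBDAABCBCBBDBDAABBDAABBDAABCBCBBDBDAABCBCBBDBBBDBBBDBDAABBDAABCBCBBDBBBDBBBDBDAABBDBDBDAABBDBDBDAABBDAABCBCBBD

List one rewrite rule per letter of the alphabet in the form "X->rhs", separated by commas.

A->CB, B->BD, C->BB, D->AAB

  step 2 ⇒ step 3: CBCBBDBDBDCBCBBDBDAAB ⇒ BB·BD·BB·BD·BD·AAB·BD·AAB·BD·AAB·BB·BD·BB·BD·BD·AAB·BD·AAB·CB·CB·BD
    A ↦ CB
    B ↦ BD
    C ↦ BB
    D ↦ AAB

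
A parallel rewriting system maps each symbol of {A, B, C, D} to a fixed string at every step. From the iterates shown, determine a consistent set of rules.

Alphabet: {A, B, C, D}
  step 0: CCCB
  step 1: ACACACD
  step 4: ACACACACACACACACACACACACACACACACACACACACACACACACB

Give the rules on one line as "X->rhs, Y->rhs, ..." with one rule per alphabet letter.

A->AC, B->D, C->AC, D->B

  step 0 ⇒ step 1: CCCB ⇒ AC·AC·AC·D
    B ↦ D
    C ↦ AC
    A ↦ AC  (constrained at step 1)
    D ↦ B  (constrained at step 1)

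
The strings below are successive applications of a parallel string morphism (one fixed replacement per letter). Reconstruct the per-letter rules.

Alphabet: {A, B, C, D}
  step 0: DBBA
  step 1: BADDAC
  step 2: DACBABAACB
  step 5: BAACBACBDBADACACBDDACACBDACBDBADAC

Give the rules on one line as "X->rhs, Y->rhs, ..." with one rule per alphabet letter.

  step 1 ⇒ step 2: BADDAC ⇒ D·AC·BA·BA·AC·B
    A ↦ AC
    B ↦ D
    C ↦ B
    D ↦ BA

A->AC, B->D, C->B, D->BA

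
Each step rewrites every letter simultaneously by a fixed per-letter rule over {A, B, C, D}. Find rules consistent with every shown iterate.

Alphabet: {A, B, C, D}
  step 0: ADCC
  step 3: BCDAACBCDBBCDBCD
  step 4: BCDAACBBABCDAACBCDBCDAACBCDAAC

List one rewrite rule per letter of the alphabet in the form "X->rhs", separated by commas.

A->B, B->BCD, C->A, D->AC

  step 3 ⇒ step 4: BCDAACBCDBBCDBCD ⇒ BCD·A·AC·B·B·A·BCD·A·AC·BCD·BCD·A·AC·BCD·A·AC
    A ↦ B
    B ↦ BCD
    C ↦ A
    D ↦ AC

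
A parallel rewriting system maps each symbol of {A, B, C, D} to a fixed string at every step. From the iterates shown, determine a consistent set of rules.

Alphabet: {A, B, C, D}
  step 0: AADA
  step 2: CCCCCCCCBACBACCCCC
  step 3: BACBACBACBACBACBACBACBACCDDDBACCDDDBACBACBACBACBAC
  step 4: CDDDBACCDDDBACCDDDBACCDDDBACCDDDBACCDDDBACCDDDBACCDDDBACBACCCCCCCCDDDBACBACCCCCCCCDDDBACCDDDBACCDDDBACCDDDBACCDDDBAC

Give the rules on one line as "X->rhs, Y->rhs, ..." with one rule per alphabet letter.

  step 3 ⇒ step 4: BACBACBACBACBACBACBACBACCDDDBACCDDDBACBACBACBACBAC ⇒ CD·DD·BAC·CD·DD·BAC·CD·DD·BAC·CD·DD·BAC·CD·DD·BAC·CD·DD·BAC·CD·DD·BAC·CD·DD·BAC·BAC·CC·CC·CC·CD·DD·BAC·BAC·CC·CC·CC·CD·DD·BAC·CD·DD·BAC·CD·DD·BAC·CD·DD·BAC·CD·DD·BAC
    A ↦ DD
    B ↦ CD
    C ↦ BAC
    D ↦ CC

A->DD, B->CD, C->BAC, D->CC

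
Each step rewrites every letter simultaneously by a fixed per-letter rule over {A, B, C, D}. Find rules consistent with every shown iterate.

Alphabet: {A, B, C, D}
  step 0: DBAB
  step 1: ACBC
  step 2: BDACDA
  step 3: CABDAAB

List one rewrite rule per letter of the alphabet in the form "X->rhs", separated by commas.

A->B, B->C, C->DA, D->A

  step 2 ⇒ step 3: BDACDA ⇒ C·A·B·DA·A·B
    A ↦ B
    B ↦ C
    C ↦ DA
    D ↦ A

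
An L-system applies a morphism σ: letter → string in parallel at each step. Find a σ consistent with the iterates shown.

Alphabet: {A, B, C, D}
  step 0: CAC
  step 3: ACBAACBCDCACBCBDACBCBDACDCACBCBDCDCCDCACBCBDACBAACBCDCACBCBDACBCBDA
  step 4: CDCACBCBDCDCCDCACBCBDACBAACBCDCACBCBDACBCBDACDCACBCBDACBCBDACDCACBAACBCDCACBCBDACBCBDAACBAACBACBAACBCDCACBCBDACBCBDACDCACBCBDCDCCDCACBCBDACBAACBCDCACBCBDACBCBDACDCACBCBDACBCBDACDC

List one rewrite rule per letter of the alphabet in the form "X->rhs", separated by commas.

A->CDC, B->CBD, C->ACB, D->A

  step 3 ⇒ step 4: ACBAACBCDCACBCBDACBCBDACDCACBCBDCDCCDCACBCBDACBAACBCDCACBCBDACBCBDA ⇒ CDC·ACB·CBD·CDC·CDC·ACB·CBD·ACB·A·ACB·CDC·ACB·CBD·ACB·CBD·A·CDC·ACB·CBD·ACB·CBD·A·CDC·ACB·A·ACB·CDC·ACB·CBD·ACB·CBD·A·ACB·A·ACB·ACB·A·ACB·CDC·ACB·CBD·ACB·CBD·A·CDC·ACB·CBD·CDC·CDC·ACB·CBD·ACB·A·ACB·CDC·ACB·CBD·ACB·CBD·A·CDC·ACB·CBD·ACB·CBD·A·CDC
    A ↦ CDC
    B ↦ CBD
    C ↦ ACB
    D ↦ A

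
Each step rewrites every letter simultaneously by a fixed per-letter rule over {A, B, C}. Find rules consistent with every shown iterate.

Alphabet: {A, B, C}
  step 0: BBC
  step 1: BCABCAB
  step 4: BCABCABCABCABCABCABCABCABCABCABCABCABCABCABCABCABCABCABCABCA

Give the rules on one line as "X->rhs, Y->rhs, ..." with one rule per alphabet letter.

A->CA, B->BCA, C->B

  step 0 ⇒ step 1: BBC ⇒ BCA·BCA·B
    B ↦ BCA
    C ↦ B
    A ↦ CA  (constrained at step 1)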